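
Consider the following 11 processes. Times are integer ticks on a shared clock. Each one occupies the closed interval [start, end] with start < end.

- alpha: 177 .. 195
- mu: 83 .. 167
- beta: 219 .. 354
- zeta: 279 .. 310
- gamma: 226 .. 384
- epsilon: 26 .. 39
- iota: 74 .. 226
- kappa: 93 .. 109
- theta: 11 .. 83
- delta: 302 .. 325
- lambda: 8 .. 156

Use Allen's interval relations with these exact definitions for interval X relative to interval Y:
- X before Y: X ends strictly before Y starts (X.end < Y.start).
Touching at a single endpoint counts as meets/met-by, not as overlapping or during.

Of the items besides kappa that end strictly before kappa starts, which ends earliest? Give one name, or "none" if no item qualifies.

Target kappa = [93, 109].
alpha [177, 195] → after → excluded.
beta [219, 354] → after → excluded.
delta [302, 325] → after → excluded.
epsilon [26, 39] → before → candidate.
gamma [226, 384] → after → excluded.
iota [74, 226] → contains → excluded.
lambda [8, 156] → contains → excluded.
mu [83, 167] → contains → excluded.
theta [11, 83] → before → candidate.
zeta [279, 310] → after → excluded.
Among candidates, earliest end is 39 → epsilon.

epsilon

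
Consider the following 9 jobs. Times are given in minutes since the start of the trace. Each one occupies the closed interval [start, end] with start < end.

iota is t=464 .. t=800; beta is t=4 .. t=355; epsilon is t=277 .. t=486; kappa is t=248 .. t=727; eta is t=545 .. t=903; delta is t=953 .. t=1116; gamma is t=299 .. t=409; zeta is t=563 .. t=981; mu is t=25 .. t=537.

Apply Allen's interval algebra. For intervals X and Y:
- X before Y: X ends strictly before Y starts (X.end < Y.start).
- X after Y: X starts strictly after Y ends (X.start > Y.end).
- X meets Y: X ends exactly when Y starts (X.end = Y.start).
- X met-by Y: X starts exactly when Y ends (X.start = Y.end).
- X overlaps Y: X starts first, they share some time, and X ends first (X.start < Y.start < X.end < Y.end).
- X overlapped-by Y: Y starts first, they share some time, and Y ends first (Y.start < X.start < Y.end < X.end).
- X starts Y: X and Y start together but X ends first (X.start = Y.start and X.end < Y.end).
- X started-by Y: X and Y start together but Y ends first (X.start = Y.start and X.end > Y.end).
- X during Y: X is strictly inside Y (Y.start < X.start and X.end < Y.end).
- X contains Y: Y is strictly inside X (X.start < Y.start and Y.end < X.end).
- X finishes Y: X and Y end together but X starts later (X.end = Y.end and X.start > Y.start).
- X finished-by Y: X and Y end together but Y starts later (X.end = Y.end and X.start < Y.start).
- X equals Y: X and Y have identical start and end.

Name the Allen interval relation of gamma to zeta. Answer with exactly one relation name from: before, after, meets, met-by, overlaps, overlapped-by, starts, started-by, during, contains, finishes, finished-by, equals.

before

gamma = [t=299, t=409]; zeta = [t=563, t=981].
Compare endpoints: gamma.start < zeta.start, gamma.start < zeta.end, gamma.end < zeta.start, gamma.end < zeta.end.
That pattern is 'before'.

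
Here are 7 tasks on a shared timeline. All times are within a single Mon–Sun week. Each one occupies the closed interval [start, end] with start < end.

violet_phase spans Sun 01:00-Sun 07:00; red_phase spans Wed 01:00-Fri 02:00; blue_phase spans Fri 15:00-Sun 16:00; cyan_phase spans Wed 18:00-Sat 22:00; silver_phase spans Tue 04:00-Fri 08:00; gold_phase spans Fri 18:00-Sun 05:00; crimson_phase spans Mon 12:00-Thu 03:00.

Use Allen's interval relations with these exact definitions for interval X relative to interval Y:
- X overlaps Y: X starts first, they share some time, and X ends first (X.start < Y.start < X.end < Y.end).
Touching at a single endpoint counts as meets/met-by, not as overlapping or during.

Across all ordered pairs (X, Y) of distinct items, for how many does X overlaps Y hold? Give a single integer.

8

Checking all 42 ordered pairs for relation 'overlaps'; matching pairs in alphabetical order:
(crimson_phase, cyan_phase): crimson_phase overlaps cyan_phase ✓
(crimson_phase, red_phase): crimson_phase overlaps red_phase ✓
(crimson_phase, silver_phase): crimson_phase overlaps silver_phase ✓
(cyan_phase, blue_phase): cyan_phase overlaps blue_phase ✓
(cyan_phase, gold_phase): cyan_phase overlaps gold_phase ✓
(gold_phase, violet_phase): gold_phase overlaps violet_phase ✓
(red_phase, cyan_phase): red_phase overlaps cyan_phase ✓
(silver_phase, cyan_phase): silver_phase overlaps cyan_phase ✓
Count: 8.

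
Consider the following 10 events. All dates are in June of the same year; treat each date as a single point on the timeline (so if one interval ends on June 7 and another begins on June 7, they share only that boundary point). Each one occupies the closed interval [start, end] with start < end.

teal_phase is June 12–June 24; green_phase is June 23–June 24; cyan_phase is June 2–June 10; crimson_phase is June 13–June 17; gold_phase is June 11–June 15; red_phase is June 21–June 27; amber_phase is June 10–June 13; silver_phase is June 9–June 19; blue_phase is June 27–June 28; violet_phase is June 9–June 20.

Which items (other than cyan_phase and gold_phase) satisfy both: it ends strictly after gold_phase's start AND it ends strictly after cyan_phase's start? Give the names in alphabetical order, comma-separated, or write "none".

amber_phase, blue_phase, crimson_phase, green_phase, red_phase, silver_phase, teal_phase, violet_phase

Conditions: its end is strictly after gold_phase's start (X.end > June 11) AND its end is strictly after cyan_phase's start (X.end > June 2).
amber_phase: end June 13 > June 11? ✓; end June 13 > June 2? ✓ → yes.
blue_phase: end June 28 > June 11? ✓; end June 28 > June 2? ✓ → yes.
crimson_phase: end June 17 > June 11? ✓; end June 17 > June 2? ✓ → yes.
green_phase: end June 24 > June 11? ✓; end June 24 > June 2? ✓ → yes.
red_phase: end June 27 > June 11? ✓; end June 27 > June 2? ✓ → yes.
silver_phase: end June 19 > June 11? ✓; end June 19 > June 2? ✓ → yes.
teal_phase: end June 24 > June 11? ✓; end June 24 > June 2? ✓ → yes.
violet_phase: end June 20 > June 11? ✓; end June 20 > June 2? ✓ → yes.
Result: amber_phase, blue_phase, crimson_phase, green_phase, red_phase, silver_phase, teal_phase, violet_phase.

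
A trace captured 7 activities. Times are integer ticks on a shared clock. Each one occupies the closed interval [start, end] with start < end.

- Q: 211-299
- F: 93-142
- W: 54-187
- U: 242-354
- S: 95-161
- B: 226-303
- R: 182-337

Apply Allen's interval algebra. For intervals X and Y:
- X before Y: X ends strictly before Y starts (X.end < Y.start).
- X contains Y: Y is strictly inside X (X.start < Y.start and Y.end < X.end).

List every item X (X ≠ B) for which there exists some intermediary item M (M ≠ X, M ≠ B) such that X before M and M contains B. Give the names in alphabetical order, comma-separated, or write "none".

F, S

Target B = [226, 303].
Intermediaries M with M contains B: R.
Via R — items with X before R: F, S.
Union: F, S.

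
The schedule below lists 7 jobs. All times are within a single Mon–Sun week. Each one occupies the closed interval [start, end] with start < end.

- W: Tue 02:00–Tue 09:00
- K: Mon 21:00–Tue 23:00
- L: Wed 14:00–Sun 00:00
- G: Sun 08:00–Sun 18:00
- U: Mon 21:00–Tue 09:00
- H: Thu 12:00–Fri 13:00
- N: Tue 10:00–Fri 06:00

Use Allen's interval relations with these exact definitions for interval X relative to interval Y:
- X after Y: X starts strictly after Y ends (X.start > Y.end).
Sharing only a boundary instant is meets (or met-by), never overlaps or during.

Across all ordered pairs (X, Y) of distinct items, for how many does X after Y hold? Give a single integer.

14

Checking all 42 ordered pairs for relation 'after'; matching pairs in alphabetical order:
(G, H): G after H ✓
(G, K): G after K ✓
(G, L): G after L ✓
(G, N): G after N ✓
(G, U): G after U ✓
(G, W): G after W ✓
(H, K): H after K ✓
(H, U): H after U ✓
(H, W): H after W ✓
(L, K): L after K ✓
(L, U): L after U ✓
(L, W): L after W ✓
(N, U): N after U ✓
(N, W): N after W ✓
Count: 14.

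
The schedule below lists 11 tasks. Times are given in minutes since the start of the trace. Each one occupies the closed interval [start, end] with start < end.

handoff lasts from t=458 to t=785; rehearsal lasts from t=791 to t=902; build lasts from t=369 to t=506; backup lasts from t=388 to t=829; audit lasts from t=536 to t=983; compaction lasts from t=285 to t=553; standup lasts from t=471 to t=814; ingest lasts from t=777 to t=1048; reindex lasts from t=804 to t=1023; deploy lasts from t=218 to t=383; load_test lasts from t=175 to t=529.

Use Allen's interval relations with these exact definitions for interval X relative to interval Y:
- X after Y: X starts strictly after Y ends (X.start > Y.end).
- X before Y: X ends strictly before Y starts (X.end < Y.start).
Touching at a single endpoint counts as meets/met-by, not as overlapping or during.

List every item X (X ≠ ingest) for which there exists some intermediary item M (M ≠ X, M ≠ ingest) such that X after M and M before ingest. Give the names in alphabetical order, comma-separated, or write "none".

audit, backup, handoff, rehearsal, reindex, standup

Target ingest = [t=777, t=1048].
Intermediaries M with M before ingest: build, compaction, deploy, load_test.
Via build — items with X after build: audit, rehearsal, reindex.
Via compaction — items with X after compaction: rehearsal, reindex.
Via deploy — items with X after deploy: audit, backup, handoff, rehearsal, reindex, standup.
Via load_test — items with X after load_test: audit, rehearsal, reindex.
Union: audit, backup, handoff, rehearsal, reindex, standup.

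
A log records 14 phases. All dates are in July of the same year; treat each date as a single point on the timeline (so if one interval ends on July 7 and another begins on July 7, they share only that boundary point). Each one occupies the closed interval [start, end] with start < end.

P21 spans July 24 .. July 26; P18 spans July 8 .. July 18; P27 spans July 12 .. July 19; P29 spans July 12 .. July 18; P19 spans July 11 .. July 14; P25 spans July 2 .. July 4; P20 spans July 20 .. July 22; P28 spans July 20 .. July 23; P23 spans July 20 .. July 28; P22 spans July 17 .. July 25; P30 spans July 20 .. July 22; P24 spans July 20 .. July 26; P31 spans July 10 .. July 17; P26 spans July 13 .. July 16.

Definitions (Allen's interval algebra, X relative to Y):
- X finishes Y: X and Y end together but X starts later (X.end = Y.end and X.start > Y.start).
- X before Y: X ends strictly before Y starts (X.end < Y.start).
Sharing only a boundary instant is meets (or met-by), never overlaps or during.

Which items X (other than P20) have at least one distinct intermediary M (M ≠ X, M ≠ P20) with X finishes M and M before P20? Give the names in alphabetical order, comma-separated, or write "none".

Target P20 = [July 20, July 22].
Intermediaries M with M before P20: P18, P19, P25, P26, P27, P29, P31.
Via P18 — items with X finishes P18: P29.
Via P19 — items with X finishes P19: none.
Via P25 — items with X finishes P25: none.
Via P26 — items with X finishes P26: none.
Via P27 — items with X finishes P27: none.
Via P29 — items with X finishes P29: none.
Via P31 — items with X finishes P31: none.
Union: P29.

P29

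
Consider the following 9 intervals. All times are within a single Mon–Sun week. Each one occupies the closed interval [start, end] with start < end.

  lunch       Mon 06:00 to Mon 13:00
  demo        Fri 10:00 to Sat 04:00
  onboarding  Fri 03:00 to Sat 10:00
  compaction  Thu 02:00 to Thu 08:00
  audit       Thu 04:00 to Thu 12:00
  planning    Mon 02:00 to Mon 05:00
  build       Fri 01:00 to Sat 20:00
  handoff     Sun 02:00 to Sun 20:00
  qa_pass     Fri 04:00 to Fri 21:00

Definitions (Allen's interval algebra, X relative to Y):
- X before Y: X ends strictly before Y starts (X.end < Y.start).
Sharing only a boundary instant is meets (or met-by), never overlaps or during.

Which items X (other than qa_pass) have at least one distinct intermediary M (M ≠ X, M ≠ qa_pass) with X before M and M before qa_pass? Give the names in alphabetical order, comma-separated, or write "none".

Target qa_pass = [Fri 04:00, Fri 21:00].
Intermediaries M with M before qa_pass: audit, compaction, lunch, planning.
Via audit — items with X before audit: lunch, planning.
Via compaction — items with X before compaction: lunch, planning.
Via lunch — items with X before lunch: planning.
Via planning — items with X before planning: none.
Union: lunch, planning.

lunch, planning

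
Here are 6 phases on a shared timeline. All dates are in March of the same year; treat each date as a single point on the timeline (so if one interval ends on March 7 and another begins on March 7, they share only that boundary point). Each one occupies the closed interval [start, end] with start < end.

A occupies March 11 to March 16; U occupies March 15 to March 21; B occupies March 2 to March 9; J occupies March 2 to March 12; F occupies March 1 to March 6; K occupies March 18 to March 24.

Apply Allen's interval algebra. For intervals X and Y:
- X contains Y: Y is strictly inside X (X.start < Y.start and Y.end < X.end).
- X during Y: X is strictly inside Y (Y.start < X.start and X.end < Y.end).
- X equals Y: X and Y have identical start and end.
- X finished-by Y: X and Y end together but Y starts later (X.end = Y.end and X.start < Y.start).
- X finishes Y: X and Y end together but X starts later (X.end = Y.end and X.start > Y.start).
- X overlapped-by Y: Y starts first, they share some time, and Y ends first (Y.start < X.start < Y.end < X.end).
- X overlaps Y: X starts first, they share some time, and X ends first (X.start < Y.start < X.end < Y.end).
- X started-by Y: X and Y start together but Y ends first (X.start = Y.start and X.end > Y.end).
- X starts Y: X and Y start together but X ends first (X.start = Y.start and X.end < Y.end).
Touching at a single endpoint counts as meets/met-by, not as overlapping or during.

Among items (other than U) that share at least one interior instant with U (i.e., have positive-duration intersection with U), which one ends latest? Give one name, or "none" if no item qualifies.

Target U = [March 15, March 21].
A [March 11, March 16] → overlaps → candidate.
B [March 2, March 9] → before → excluded.
F [March 1, March 6] → before → excluded.
J [March 2, March 12] → before → excluded.
K [March 18, March 24] → overlapped-by → candidate.
Among candidates, latest end is March 24 → K.

K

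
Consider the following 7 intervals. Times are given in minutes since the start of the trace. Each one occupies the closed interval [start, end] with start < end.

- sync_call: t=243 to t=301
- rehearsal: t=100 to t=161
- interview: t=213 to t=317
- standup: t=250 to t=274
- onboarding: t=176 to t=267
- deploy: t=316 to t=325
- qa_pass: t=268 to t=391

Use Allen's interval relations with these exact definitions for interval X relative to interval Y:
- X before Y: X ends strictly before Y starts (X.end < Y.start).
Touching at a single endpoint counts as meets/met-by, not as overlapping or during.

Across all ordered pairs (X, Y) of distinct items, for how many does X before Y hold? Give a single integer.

10

Checking all 42 ordered pairs for relation 'before'; matching pairs in alphabetical order:
(onboarding, deploy): onboarding before deploy ✓
(onboarding, qa_pass): onboarding before qa_pass ✓
(rehearsal, deploy): rehearsal before deploy ✓
(rehearsal, interview): rehearsal before interview ✓
(rehearsal, onboarding): rehearsal before onboarding ✓
(rehearsal, qa_pass): rehearsal before qa_pass ✓
(rehearsal, standup): rehearsal before standup ✓
(rehearsal, sync_call): rehearsal before sync_call ✓
(standup, deploy): standup before deploy ✓
(sync_call, deploy): sync_call before deploy ✓
Count: 10.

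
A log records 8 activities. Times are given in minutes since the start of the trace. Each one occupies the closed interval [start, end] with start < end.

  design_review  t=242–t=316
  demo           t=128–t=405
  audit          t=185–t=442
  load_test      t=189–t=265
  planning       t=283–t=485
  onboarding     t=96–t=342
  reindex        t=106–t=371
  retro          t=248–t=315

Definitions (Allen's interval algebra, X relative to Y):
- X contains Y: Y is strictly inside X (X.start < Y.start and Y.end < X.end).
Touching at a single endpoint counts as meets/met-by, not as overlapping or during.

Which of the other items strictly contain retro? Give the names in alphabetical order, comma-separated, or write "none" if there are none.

Target retro = [t=248, t=315].
audit [t=185, t=442] → contains → yes.
demo [t=128, t=405] → contains → yes.
design_review [t=242, t=316] → contains → yes.
load_test [t=189, t=265] → overlaps → no.
onboarding [t=96, t=342] → contains → yes.
planning [t=283, t=485] → overlapped-by → no.
reindex [t=106, t=371] → contains → yes.
Result: audit, demo, design_review, onboarding, reindex.

audit, demo, design_review, onboarding, reindex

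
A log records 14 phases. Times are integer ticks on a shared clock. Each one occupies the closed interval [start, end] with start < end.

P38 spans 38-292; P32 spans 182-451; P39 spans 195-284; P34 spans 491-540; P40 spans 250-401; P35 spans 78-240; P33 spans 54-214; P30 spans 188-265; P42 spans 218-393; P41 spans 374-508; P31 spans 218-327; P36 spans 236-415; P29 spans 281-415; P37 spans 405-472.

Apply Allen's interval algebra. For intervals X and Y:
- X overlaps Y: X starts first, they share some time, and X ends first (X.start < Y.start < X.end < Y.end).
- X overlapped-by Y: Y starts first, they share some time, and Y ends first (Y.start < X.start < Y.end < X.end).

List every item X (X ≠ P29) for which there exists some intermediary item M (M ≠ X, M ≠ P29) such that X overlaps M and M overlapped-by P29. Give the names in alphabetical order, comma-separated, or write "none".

Target P29 = [281, 415].
Intermediaries M with M overlapped-by P29: P37, P41.
Via P37 — items with X overlaps P37: P32, P36.
Via P41 — items with X overlaps P41: P32, P36, P40, P42.
Union: P32, P36, P40, P42.

P32, P36, P40, P42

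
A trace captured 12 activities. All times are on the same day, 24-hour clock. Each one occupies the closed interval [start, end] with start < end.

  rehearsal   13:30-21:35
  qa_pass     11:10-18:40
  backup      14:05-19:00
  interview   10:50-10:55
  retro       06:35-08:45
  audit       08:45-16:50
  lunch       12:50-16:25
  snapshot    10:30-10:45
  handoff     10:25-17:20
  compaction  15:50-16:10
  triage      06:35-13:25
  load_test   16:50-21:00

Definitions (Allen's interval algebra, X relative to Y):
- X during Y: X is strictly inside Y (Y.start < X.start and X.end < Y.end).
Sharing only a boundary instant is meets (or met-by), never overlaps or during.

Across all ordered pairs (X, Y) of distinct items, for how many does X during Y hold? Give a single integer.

17

Checking all 132 ordered pairs for relation 'during'; matching pairs in alphabetical order:
(backup, rehearsal): backup during rehearsal ✓
(compaction, audit): compaction during audit ✓
(compaction, backup): compaction during backup ✓
(compaction, handoff): compaction during handoff ✓
(compaction, lunch): compaction during lunch ✓
(compaction, qa_pass): compaction during qa_pass ✓
(compaction, rehearsal): compaction during rehearsal ✓
(interview, audit): interview during audit ✓
(interview, handoff): interview during handoff ✓
(interview, triage): interview during triage ✓
(load_test, rehearsal): load_test during rehearsal ✓
(lunch, audit): lunch during audit ✓
(lunch, handoff): lunch during handoff ✓
(lunch, qa_pass): lunch during qa_pass ✓
(snapshot, audit): snapshot during audit ✓
(snapshot, handoff): snapshot during handoff ✓
(snapshot, triage): snapshot during triage ✓
Count: 17.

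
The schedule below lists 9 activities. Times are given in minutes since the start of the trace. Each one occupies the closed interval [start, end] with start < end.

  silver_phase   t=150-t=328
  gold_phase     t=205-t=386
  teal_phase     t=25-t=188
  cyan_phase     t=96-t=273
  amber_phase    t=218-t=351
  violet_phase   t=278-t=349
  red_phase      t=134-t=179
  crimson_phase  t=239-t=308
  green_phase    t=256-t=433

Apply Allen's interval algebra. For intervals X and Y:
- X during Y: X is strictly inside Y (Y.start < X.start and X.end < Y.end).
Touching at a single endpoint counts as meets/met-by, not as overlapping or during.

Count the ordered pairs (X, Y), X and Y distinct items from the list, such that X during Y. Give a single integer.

9

Checking all 72 ordered pairs for relation 'during'; matching pairs in alphabetical order:
(amber_phase, gold_phase): amber_phase during gold_phase ✓
(crimson_phase, amber_phase): crimson_phase during amber_phase ✓
(crimson_phase, gold_phase): crimson_phase during gold_phase ✓
(crimson_phase, silver_phase): crimson_phase during silver_phase ✓
(red_phase, cyan_phase): red_phase during cyan_phase ✓
(red_phase, teal_phase): red_phase during teal_phase ✓
(violet_phase, amber_phase): violet_phase during amber_phase ✓
(violet_phase, gold_phase): violet_phase during gold_phase ✓
(violet_phase, green_phase): violet_phase during green_phase ✓
Count: 9.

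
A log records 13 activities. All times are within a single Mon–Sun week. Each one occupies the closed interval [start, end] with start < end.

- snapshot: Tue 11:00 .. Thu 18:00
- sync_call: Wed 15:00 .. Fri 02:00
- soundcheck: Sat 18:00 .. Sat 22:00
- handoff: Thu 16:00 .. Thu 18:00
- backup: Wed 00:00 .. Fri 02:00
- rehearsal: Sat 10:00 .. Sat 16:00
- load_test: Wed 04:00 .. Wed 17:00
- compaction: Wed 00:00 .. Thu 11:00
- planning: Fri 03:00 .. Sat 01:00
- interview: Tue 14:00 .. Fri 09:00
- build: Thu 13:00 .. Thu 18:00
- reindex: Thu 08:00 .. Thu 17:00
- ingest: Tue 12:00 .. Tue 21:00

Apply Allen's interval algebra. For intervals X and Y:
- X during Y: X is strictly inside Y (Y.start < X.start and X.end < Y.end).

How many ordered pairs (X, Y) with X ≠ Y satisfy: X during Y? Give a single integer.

Checking all 156 ordered pairs for relation 'during'; matching pairs in alphabetical order:
(backup, interview): backup during interview ✓
(build, backup): build during backup ✓
(build, interview): build during interview ✓
(build, sync_call): build during sync_call ✓
(compaction, interview): compaction during interview ✓
(compaction, snapshot): compaction during snapshot ✓
(handoff, backup): handoff during backup ✓
(handoff, interview): handoff during interview ✓
(handoff, sync_call): handoff during sync_call ✓
(ingest, snapshot): ingest during snapshot ✓
(load_test, backup): load_test during backup ✓
(load_test, compaction): load_test during compaction ✓
(load_test, interview): load_test during interview ✓
(load_test, snapshot): load_test during snapshot ✓
(reindex, backup): reindex during backup ✓
(reindex, interview): reindex during interview ✓
(reindex, snapshot): reindex during snapshot ✓
(reindex, sync_call): reindex during sync_call ✓
(sync_call, interview): sync_call during interview ✓
Count: 19.

19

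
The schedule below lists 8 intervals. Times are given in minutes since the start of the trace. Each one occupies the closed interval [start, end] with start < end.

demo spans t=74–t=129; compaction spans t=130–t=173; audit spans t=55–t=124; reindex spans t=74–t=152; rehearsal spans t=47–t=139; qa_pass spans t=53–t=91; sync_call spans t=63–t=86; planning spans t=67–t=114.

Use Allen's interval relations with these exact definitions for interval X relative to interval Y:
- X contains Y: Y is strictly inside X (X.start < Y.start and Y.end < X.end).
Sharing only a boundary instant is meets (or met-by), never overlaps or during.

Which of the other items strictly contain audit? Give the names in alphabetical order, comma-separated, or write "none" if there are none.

rehearsal

Target audit = [t=55, t=124].
compaction [t=130, t=173] → after → no.
demo [t=74, t=129] → overlapped-by → no.
planning [t=67, t=114] → during → no.
qa_pass [t=53, t=91] → overlaps → no.
rehearsal [t=47, t=139] → contains → yes.
reindex [t=74, t=152] → overlapped-by → no.
sync_call [t=63, t=86] → during → no.
Result: rehearsal.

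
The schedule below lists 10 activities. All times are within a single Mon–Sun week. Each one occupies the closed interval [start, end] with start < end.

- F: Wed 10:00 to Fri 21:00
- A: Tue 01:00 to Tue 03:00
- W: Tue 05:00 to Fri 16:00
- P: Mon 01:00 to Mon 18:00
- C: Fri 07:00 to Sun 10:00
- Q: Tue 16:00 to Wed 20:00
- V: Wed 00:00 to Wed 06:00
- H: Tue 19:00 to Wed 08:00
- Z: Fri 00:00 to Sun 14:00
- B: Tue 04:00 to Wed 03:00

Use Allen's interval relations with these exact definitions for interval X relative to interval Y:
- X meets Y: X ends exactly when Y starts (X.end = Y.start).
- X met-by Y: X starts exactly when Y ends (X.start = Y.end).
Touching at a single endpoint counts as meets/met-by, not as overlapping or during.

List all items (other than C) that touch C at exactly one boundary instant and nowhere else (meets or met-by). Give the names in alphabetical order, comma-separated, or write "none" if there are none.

none

Target C = [Fri 07:00, Sun 10:00].
A [Tue 01:00, Tue 03:00] → before → no.
B [Tue 04:00, Wed 03:00] → before → no.
F [Wed 10:00, Fri 21:00] → overlaps → no.
H [Tue 19:00, Wed 08:00] → before → no.
P [Mon 01:00, Mon 18:00] → before → no.
Q [Tue 16:00, Wed 20:00] → before → no.
V [Wed 00:00, Wed 06:00] → before → no.
W [Tue 05:00, Fri 16:00] → overlaps → no.
Z [Fri 00:00, Sun 14:00] → contains → no.
Result: none.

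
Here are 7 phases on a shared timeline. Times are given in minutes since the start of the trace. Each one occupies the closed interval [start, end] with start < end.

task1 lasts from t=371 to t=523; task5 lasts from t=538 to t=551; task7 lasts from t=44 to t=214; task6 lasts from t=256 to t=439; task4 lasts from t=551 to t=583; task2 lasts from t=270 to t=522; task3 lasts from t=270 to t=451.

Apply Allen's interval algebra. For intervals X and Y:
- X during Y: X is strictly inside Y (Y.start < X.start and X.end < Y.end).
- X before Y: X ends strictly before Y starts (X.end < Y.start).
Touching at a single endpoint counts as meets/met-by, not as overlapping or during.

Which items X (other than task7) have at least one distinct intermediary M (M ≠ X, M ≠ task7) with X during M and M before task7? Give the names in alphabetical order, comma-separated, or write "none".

none

Target task7 = [t=44, t=214].
Intermediaries M with M before task7: none.
Union: none.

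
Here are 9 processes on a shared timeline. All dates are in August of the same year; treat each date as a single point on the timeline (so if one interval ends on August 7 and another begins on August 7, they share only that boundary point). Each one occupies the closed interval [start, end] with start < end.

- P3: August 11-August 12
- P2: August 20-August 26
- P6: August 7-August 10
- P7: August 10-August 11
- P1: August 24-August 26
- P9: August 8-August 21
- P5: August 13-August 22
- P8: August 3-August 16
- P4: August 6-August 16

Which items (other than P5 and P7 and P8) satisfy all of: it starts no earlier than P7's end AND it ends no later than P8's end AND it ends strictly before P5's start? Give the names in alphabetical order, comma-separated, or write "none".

P3

Conditions: its start is no earlier than P7's end (X.start >= August 11) AND its end is no later than P8's end (X.end <= August 16) AND its end is strictly before P5's start (X.end < August 13).
P1: start August 24 >= August 11? ✓; end August 26 <= August 16? ✗; end August 26 < August 13? ✗ → no.
P2: start August 20 >= August 11? ✓; end August 26 <= August 16? ✗; end August 26 < August 13? ✗ → no.
P3: start August 11 >= August 11? ✓; end August 12 <= August 16? ✓; end August 12 < August 13? ✓ → yes.
P4: start August 6 >= August 11? ✗; end August 16 <= August 16? ✓; end August 16 < August 13? ✗ → no.
P6: start August 7 >= August 11? ✗; end August 10 <= August 16? ✓; end August 10 < August 13? ✓ → no.
P9: start August 8 >= August 11? ✗; end August 21 <= August 16? ✗; end August 21 < August 13? ✗ → no.
Result: P3.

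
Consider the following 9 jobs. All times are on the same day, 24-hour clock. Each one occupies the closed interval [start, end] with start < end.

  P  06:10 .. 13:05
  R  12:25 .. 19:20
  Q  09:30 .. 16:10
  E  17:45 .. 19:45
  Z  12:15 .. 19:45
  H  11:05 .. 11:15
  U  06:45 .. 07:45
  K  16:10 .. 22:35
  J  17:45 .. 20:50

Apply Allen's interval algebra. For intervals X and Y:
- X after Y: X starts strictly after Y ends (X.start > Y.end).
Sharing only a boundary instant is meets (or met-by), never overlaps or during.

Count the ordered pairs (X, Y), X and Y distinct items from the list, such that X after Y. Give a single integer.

17

Checking all 72 ordered pairs for relation 'after'; matching pairs in alphabetical order:
(E, H): E after H ✓
(E, P): E after P ✓
(E, Q): E after Q ✓
(E, U): E after U ✓
(H, U): H after U ✓
(J, H): J after H ✓
(J, P): J after P ✓
(J, Q): J after Q ✓
(J, U): J after U ✓
(K, H): K after H ✓
(K, P): K after P ✓
(K, U): K after U ✓
(Q, U): Q after U ✓
(R, H): R after H ✓
(R, U): R after U ✓
(Z, H): Z after H ✓
(Z, U): Z after U ✓
Count: 17.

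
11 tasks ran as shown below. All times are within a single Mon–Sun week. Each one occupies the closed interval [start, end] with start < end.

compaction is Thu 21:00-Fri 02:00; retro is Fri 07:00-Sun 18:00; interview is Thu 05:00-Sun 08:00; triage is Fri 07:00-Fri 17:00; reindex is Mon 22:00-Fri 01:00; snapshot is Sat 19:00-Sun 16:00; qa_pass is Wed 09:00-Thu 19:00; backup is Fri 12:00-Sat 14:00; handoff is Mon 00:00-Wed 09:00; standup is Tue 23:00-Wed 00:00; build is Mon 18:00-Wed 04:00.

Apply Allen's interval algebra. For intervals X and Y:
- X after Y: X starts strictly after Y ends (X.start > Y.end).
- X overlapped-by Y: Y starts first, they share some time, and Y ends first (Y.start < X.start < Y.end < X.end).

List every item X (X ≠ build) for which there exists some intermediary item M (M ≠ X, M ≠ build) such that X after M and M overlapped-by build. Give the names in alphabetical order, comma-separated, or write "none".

Target build = [Mon 18:00, Wed 04:00].
Intermediaries M with M overlapped-by build: reindex.
Via reindex — items with X after reindex: backup, retro, snapshot, triage.
Union: backup, retro, snapshot, triage.

backup, retro, snapshot, triage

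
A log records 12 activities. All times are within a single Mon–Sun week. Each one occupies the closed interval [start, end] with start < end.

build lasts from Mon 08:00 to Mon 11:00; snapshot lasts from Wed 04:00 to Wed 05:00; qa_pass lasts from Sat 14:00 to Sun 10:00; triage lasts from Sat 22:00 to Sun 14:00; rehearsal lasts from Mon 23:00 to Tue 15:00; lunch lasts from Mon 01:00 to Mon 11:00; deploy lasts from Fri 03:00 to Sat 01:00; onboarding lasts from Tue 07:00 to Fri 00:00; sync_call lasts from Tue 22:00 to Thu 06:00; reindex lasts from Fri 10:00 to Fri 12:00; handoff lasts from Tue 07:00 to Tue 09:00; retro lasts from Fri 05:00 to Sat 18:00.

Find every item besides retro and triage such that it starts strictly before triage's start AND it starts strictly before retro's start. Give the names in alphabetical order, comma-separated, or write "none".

build, deploy, handoff, lunch, onboarding, rehearsal, snapshot, sync_call

Conditions: its start is strictly before triage's start (X.start < Sat 22:00) AND its start is strictly before retro's start (X.start < Fri 05:00).
build: start Mon 08:00 < Sat 22:00? ✓; start Mon 08:00 < Fri 05:00? ✓ → yes.
deploy: start Fri 03:00 < Sat 22:00? ✓; start Fri 03:00 < Fri 05:00? ✓ → yes.
handoff: start Tue 07:00 < Sat 22:00? ✓; start Tue 07:00 < Fri 05:00? ✓ → yes.
lunch: start Mon 01:00 < Sat 22:00? ✓; start Mon 01:00 < Fri 05:00? ✓ → yes.
onboarding: start Tue 07:00 < Sat 22:00? ✓; start Tue 07:00 < Fri 05:00? ✓ → yes.
qa_pass: start Sat 14:00 < Sat 22:00? ✓; start Sat 14:00 < Fri 05:00? ✗ → no.
rehearsal: start Mon 23:00 < Sat 22:00? ✓; start Mon 23:00 < Fri 05:00? ✓ → yes.
reindex: start Fri 10:00 < Sat 22:00? ✓; start Fri 10:00 < Fri 05:00? ✗ → no.
snapshot: start Wed 04:00 < Sat 22:00? ✓; start Wed 04:00 < Fri 05:00? ✓ → yes.
sync_call: start Tue 22:00 < Sat 22:00? ✓; start Tue 22:00 < Fri 05:00? ✓ → yes.
Result: build, deploy, handoff, lunch, onboarding, rehearsal, snapshot, sync_call.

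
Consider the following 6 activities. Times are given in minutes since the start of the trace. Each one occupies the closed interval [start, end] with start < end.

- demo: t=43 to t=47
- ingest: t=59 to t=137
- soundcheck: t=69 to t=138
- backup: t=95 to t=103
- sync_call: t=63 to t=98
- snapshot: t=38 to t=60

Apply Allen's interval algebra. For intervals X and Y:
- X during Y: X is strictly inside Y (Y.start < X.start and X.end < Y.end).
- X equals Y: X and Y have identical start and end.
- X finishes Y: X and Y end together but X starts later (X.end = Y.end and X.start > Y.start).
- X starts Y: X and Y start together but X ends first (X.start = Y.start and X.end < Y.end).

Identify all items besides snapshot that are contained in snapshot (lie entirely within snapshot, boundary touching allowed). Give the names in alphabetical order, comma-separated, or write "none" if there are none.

demo

Target snapshot = [t=38, t=60].
backup [t=95, t=103] → after → no.
demo [t=43, t=47] → during → yes.
ingest [t=59, t=137] → overlapped-by → no.
soundcheck [t=69, t=138] → after → no.
sync_call [t=63, t=98] → after → no.
Result: demo.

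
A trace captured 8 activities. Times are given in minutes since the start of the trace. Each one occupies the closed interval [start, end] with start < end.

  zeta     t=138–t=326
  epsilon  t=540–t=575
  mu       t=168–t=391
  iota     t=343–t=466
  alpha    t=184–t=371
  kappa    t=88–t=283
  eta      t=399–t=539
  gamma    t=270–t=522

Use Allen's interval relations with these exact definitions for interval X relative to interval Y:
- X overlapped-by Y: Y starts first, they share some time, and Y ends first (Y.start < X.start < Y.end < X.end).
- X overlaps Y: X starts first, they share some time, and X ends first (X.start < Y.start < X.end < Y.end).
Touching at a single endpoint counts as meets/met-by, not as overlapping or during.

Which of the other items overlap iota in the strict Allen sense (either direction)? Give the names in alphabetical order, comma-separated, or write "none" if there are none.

Target iota = [t=343, t=466].
alpha [t=184, t=371] → overlaps → yes.
epsilon [t=540, t=575] → after → no.
eta [t=399, t=539] → overlapped-by → yes.
gamma [t=270, t=522] → contains → no.
kappa [t=88, t=283] → before → no.
mu [t=168, t=391] → overlaps → yes.
zeta [t=138, t=326] → before → no.
Result: alpha, eta, mu.

alpha, eta, mu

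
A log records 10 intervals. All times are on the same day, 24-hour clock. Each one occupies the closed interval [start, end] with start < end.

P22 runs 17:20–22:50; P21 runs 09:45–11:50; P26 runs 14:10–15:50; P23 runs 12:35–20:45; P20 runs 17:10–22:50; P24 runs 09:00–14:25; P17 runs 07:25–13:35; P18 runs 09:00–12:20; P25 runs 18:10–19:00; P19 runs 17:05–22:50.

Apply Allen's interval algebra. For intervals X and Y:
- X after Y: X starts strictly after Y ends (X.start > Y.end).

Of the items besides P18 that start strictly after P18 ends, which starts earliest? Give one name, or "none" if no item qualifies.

P23

Target P18 = [09:00, 12:20].
P17 [07:25, 13:35] → contains → excluded.
P19 [17:05, 22:50] → after → candidate.
P20 [17:10, 22:50] → after → candidate.
P21 [09:45, 11:50] → during → excluded.
P22 [17:20, 22:50] → after → candidate.
P23 [12:35, 20:45] → after → candidate.
P24 [09:00, 14:25] → started-by → excluded.
P25 [18:10, 19:00] → after → candidate.
P26 [14:10, 15:50] → after → candidate.
Among candidates, earliest start is 12:35 → P23.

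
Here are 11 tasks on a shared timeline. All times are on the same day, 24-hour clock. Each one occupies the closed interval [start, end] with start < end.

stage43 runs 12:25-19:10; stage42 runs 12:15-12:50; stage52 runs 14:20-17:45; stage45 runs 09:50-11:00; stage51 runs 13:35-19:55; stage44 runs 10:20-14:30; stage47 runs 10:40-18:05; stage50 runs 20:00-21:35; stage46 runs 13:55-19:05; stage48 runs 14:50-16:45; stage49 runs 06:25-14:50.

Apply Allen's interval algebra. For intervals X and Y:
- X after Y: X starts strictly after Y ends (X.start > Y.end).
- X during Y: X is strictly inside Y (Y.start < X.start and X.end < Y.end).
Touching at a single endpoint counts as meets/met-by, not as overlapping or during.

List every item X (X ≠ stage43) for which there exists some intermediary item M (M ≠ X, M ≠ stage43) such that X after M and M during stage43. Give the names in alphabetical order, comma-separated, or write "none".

Target stage43 = [12:25, 19:10].
Intermediaries M with M during stage43: stage46, stage48, stage52.
Via stage46 — items with X after stage46: stage50.
Via stage48 — items with X after stage48: stage50.
Via stage52 — items with X after stage52: stage50.
Union: stage50.

stage50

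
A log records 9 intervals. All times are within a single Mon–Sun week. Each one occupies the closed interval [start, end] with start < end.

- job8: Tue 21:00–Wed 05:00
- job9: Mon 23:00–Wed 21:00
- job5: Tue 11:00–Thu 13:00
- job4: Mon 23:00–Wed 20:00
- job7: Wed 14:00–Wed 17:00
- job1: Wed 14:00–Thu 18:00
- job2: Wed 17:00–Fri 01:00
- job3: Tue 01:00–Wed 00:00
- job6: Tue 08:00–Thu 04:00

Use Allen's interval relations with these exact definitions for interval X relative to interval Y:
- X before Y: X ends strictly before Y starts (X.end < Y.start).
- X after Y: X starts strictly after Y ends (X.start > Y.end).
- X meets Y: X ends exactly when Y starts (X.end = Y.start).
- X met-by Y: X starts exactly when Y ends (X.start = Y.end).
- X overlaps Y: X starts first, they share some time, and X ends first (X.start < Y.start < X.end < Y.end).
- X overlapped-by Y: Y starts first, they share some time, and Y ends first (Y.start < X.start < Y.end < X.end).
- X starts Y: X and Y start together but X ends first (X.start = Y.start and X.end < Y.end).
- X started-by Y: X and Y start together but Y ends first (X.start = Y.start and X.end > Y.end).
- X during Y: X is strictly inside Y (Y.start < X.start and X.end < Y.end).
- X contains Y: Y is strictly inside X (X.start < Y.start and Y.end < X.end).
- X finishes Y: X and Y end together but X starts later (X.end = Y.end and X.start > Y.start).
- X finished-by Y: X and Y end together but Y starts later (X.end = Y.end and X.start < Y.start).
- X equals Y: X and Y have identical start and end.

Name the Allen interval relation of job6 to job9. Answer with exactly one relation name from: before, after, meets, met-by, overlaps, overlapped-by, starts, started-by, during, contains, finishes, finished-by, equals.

job6 = [Tue 08:00, Thu 04:00]; job9 = [Mon 23:00, Wed 21:00].
Compare endpoints: job6.start > job9.start, job6.start < job9.end, job6.end > job9.start, job6.end > job9.end.
That pattern is 'overlapped-by'.

overlapped-by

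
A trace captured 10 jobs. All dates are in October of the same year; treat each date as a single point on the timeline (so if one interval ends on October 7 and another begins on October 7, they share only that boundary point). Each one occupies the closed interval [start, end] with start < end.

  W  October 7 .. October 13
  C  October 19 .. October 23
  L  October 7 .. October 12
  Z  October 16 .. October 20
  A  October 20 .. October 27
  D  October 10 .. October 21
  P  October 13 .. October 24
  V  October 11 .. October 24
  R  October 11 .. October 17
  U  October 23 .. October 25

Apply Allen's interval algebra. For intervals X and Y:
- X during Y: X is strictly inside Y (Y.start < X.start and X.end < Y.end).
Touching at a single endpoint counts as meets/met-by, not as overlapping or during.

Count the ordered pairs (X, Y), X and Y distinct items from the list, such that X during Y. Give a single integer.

7

Checking all 90 ordered pairs for relation 'during'; matching pairs in alphabetical order:
(C, P): C during P ✓
(C, V): C during V ✓
(R, D): R during D ✓
(U, A): U during A ✓
(Z, D): Z during D ✓
(Z, P): Z during P ✓
(Z, V): Z during V ✓
Count: 7.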